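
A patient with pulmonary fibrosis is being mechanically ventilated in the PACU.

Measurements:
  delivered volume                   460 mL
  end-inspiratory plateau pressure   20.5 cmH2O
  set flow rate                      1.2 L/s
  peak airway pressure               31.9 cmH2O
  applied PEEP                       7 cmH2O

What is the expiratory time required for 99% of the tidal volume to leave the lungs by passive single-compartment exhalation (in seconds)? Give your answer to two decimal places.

R = (PIP − Pplat)/V̇ = (31.9 − 20.5) / 1.2 = 11.4/1.2 = 9.5 cmH2O·s/L.
C = Vt/(Pplat − PEEP) = 460.0 / (20.5 − 7) = 460.0/13.5 = 34.074 mL/cmH2O.
τ = R × C = 9.5 × 0.03407 L/cmH2O = 0.3237 s.
t = −τ·ln(1 − 0.99) = −0.3237·ln(0.01) = 1.491 s.

1.49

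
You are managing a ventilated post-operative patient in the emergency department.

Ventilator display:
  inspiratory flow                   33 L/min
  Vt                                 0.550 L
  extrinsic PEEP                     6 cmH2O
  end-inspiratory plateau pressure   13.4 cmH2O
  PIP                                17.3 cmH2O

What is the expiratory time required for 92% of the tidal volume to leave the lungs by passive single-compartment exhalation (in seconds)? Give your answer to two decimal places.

1.33

Flow: 33 L/min ÷ 60 = 0.55 L/s.
R = (PIP − Pplat)/V̇ = (17.3 − 13.4) / 0.55 = 3.9/0.55 = 7.091 cmH2O·s/L.
C = Vt/(Pplat − PEEP) = 550.0 / (13.4 − 6) = 550.0/7.4 = 74.324 mL/cmH2O.
τ = R × C = 7.091 × 0.07432 L/cmH2O = 0.527 s.
t = −τ·ln(1 − 0.92) = −0.527·ln(0.08) = 1.331 s.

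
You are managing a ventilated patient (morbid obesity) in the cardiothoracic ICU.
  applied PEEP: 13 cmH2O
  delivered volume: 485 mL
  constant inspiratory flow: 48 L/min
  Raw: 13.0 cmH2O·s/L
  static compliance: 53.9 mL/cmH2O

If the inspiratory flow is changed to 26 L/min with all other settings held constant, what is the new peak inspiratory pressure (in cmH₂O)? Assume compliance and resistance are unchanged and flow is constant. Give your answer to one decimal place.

27.6

Flow: 48 L/min ÷ 60 = 0.8 L/s.
New flow: 26 L/min ÷ 60 = 0.4333 L/s.
PIP = Vt/C + R·V̇ + PEEP (constant-flow equation of motion).
Only the resistive term changes: ΔPIP = R × ΔV̇ = 13.0 × (0.4333 − 0.8) = 13.0 × -0.3667 = -4.767 cmH2O.
Original PIP = 485/53.9 + 13.0×0.8 + 13 = 32.398 cmH2O; new PIP = 32.398 + (-4.767) = 27.631 cmH2O.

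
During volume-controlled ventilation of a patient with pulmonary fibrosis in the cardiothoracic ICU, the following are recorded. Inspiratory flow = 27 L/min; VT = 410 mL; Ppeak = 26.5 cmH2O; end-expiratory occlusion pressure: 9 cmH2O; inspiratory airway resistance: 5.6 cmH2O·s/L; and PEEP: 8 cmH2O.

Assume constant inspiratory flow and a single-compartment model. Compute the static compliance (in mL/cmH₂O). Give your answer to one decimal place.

Flow: 27 L/min ÷ 60 = 0.45 L/s.
Total PEEP = 9 cmH2O (set 8 + intrinsic 1); this is the baseline alveolar pressure.
Equation of motion (constant flow): PIP = Vt/C + R·V̇ + PEEP.
Vt/C = PIP − R·V̇ − PEEP = 26.5 − 5.6×0.45 − 9 = 26.5 − 2.52 − 9 = 14.98 cmH2O.
C = Vt / 14.98 = 410 / 14.98 = 27.37 mL/cmH2O.

27.4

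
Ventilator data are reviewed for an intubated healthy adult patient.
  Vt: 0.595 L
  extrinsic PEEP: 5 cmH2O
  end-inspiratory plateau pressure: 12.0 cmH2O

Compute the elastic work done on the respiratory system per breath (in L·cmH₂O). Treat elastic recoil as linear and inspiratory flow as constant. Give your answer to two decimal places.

2.08

Elastic work ≈ ½ × (Pplat − PEEP) × Vt = 0.5 × (12.0 − 5) × 0.595 L = 0.5 × 7.0 × 0.595 = 2.083 L·cmH2O.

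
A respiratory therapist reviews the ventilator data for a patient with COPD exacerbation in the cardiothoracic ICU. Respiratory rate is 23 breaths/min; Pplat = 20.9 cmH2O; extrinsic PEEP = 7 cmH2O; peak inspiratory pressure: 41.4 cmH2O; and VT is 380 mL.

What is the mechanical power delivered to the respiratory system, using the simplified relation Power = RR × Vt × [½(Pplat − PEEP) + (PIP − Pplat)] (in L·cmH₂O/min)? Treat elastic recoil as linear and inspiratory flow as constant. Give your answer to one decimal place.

239.9

Per-breath work = Vt × [½(Pplat−PEEP) + (PIP−Pplat)] = 0.380 × [0.5×13.9 + 20.5] = 0.380 × 27.45 = 10.431 L·cmH2O.
Power = 23 × 10.431 = 239.91 L·cmH2O/min.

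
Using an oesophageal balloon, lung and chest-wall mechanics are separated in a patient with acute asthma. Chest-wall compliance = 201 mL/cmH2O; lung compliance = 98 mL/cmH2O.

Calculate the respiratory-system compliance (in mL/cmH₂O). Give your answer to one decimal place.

65.9

Lung and chest wall are elastances in series: 1/Crs = 1/CL + 1/Ccw.
1/Crs = 1/98 + 1/201 = 0.01518.
Crs = 65.876 mL/cmH2O.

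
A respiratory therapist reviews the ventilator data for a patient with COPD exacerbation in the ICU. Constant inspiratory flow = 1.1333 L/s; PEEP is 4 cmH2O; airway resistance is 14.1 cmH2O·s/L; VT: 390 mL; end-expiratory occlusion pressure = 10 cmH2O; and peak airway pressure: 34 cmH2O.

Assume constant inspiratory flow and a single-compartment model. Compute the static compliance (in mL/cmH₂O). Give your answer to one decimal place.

48.6

Total PEEP = 10 cmH2O (set 4 + intrinsic 6); this is the baseline alveolar pressure.
Equation of motion (constant flow): PIP = Vt/C + R·V̇ + PEEP.
Vt/C = PIP − R·V̇ − PEEP = 34 − 14.1×1.1333 − 10 = 34 − 15.98 − 10 = 8.02 cmH2O.
C = Vt / 8.02 = 390 / 8.02 = 48.628 mL/cmH2O.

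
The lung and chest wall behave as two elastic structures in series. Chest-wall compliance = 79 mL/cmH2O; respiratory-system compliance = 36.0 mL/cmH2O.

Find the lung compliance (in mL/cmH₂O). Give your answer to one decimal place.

66.1

1/CL = 1/Crs − 1/Ccw.
1/CL = 1/36.0 − 1/79 = 0.01512.
CL = 66.138 mL/cmH2O.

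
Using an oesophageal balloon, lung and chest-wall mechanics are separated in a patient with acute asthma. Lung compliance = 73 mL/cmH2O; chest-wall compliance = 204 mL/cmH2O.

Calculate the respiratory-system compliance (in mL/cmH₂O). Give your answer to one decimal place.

53.8

Lung and chest wall are elastances in series: 1/Crs = 1/CL + 1/Ccw.
1/Crs = 1/73 + 1/204 = 0.0186.
Crs = 53.763 mL/cmH2O.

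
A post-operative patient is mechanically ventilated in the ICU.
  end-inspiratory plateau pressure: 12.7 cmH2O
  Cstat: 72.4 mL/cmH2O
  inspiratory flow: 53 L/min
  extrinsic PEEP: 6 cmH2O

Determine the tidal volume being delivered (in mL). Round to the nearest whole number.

485

Vt = Cstat × (Pplat − PEEP) = 72.4 × (12.7 − 6) = 72.4 × 6.7 = 485.08 mL.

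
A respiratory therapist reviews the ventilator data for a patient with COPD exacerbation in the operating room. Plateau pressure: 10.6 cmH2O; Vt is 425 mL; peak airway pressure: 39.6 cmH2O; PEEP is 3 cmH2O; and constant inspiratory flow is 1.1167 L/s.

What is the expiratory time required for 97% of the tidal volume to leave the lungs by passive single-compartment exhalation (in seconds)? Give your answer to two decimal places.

5.09

R = (PIP − Pplat)/V̇ = (39.6 − 10.6) / 1.1167 = 29.0/1.1167 = 25.969 cmH2O·s/L.
C = Vt/(Pplat − PEEP) = 425.0 / (10.6 − 3) = 425.0/7.6 = 55.921 mL/cmH2O.
τ = R × C = 25.969 × 0.05592 L/cmH2O = 1.452 s.
t = −τ·ln(1 − 0.97) = −1.452·ln(0.03) = 5.092 s.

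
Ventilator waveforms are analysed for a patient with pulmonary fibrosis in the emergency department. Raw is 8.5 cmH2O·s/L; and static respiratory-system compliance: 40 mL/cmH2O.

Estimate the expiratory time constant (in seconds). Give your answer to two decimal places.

0.34

τ = R × C = 8.5 × 40 mL/cmH2O = 8.5 × 0.040 L/cmH2O = 0.34 s.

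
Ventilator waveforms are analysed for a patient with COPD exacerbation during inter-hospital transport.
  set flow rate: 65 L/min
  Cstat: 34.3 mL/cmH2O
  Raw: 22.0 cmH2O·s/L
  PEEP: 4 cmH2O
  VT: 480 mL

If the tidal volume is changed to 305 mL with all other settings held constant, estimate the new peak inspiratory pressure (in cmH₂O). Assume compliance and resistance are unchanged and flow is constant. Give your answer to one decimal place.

Flow: 65 L/min ÷ 60 = 1.0833 L/s.
PIP = Vt/C + R·V̇ + PEEP (constant-flow equation of motion).
Only the elastic term changes: ΔPIP = ΔVt / C = (305 − 480) / 34.3 = -5.102 cmH2O.
Original PIP = 480/34.3 + 22.0×1.0833 + 4 = 41.827 cmH2O; new PIP = 41.827 + (-5.102) = 36.725 cmH2O.

36.7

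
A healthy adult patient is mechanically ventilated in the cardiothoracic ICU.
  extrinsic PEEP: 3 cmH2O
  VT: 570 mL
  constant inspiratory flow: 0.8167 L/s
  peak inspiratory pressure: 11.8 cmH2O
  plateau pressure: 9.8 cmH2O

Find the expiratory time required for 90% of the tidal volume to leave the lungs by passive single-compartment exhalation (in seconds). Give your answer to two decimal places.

0.47

R = (PIP − Pplat)/V̇ = (11.8 − 9.8) / 0.8167 = 2.0/0.8167 = 2.449 cmH2O·s/L.
C = Vt/(Pplat − PEEP) = 570.0 / (9.8 − 3) = 570.0/6.8 = 83.824 mL/cmH2O.
τ = R × C = 2.449 × 0.08382 L/cmH2O = 0.2053 s.
t = −τ·ln(1 − 0.90) = −0.2053·ln(0.1) = 0.4727 s.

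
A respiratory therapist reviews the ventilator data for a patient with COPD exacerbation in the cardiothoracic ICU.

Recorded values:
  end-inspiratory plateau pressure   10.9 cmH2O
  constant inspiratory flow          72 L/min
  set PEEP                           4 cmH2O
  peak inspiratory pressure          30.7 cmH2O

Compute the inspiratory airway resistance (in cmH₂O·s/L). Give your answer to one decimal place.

Flow: 72 L/min ÷ 60 = 1.2 L/s.
Raw = (PIP − Pplat) / flow = (30.7 − 10.9) / 1.2 = 19.8 / 1.2 = 16.5 cmH2O·s/L.

16.5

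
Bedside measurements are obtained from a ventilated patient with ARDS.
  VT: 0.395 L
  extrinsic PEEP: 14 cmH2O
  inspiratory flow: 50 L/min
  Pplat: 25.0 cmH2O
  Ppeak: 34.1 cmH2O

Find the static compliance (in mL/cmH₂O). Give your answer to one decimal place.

Cstat = Vt / (Pplat − PEEP) = 395 / (25.0 − 14) = 395 / 11.0 = 35.909 mL/cmH2O.

35.9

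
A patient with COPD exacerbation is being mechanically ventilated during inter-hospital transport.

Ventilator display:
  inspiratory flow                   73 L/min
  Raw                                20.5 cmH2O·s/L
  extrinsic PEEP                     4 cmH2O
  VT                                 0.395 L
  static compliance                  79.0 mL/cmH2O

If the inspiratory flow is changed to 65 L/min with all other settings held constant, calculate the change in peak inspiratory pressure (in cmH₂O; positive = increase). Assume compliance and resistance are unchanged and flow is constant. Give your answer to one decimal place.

-2.7

Flow: 73 L/min ÷ 60 = 1.2167 L/s.
New flow: 65 L/min ÷ 60 = 1.0833 L/s.
PIP = Vt/C + R·V̇ + PEEP (constant-flow equation of motion).
Only the resistive term changes: ΔPIP = R × ΔV̇ = 20.5 × (1.0833 − 1.2167) = 20.5 × -0.1334 = -2.735 cmH2O.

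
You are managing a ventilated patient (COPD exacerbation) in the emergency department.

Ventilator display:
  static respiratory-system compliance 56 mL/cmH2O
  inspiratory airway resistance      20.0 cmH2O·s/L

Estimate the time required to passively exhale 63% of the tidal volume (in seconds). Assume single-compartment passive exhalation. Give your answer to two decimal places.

τ = R × C = 20.0 × 56 mL/cmH2O = 20.0 × 0.056 L/cmH2O = 1.12 s.
Exhaled fraction f = 1 − e^(−t/τ) → t = −τ·ln(1 − f) = −1.12·ln(0.37) = 1.114 s.

1.11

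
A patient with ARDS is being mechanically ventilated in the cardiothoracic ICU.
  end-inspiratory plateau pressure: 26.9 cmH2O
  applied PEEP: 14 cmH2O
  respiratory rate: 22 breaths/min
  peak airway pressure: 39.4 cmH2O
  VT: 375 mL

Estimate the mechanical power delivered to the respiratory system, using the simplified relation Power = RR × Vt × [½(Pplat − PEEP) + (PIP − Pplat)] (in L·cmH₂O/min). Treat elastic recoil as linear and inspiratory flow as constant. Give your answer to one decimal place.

Per-breath work = Vt × [½(Pplat−PEEP) + (PIP−Pplat)] = 0.375 × [0.5×12.9 + 12.5] = 0.375 × 18.95 = 7.106 L·cmH2O.
Power = 22 × 7.106 = 156.33 L·cmH2O/min.

156.3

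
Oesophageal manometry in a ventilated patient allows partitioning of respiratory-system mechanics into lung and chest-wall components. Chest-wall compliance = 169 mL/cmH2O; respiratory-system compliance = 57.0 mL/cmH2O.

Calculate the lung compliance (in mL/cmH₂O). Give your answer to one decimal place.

1/CL = 1/Crs − 1/Ccw.
1/CL = 1/57.0 − 1/169 = 0.01163.
CL = 85.985 mL/cmH2O.

86.0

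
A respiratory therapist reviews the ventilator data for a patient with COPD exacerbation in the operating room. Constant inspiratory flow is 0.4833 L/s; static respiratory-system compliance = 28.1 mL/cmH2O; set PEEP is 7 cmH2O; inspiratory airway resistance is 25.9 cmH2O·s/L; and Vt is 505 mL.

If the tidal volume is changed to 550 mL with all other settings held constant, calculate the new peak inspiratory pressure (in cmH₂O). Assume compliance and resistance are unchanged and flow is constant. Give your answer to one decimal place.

39.1

PIP = Vt/C + R·V̇ + PEEP (constant-flow equation of motion).
Only the elastic term changes: ΔPIP = ΔVt / C = (550 − 505) / 28.1 = 1.601 cmH2O.
Original PIP = 505/28.1 + 25.9×0.4833 + 7 = 37.489 cmH2O; new PIP = 37.489 + (1.601) = 39.09 cmH2O.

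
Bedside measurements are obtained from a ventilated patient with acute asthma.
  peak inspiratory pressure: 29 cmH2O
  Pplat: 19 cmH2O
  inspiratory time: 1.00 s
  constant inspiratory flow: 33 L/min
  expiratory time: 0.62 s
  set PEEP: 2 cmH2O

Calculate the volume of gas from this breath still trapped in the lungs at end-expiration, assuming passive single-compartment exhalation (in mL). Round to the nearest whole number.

192

Flow: 33 L/min ÷ 60 = 0.55 L/s.
Vt = flow × Ti = 0.55 L/s × 1.00 s × 1000 mL/L = 550.0 mL.
R = (PIP − Pplat)/V̇ = (29 − 19) / 0.55 = 10.0/0.55 = 18.182 cmH2O·s/L.
C = Vt/(Pplat − PEEP) = 550.0 / (19 − 2) = 550.0/17.0 = 32.353 mL/cmH2O.
τ = R × C = 18.182 × 0.03235 L/cmH2O = 0.5882 s.
Fraction remaining = e^(−Te/τ) = e^(−0.62/0.5882) = 0.3485.
Trapped volume = 550.0 × 0.3485 = 191.68 mL.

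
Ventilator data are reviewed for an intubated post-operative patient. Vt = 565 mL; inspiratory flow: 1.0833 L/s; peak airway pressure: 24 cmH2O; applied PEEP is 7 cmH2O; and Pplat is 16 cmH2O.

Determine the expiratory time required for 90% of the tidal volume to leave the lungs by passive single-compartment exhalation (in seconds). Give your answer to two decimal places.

1.07

R = (PIP − Pplat)/V̇ = (24 − 16) / 1.0833 = 8.0/1.0833 = 7.385 cmH2O·s/L.
C = Vt/(Pplat − PEEP) = 565.0 / (16 − 7) = 565.0/9.0 = 62.778 mL/cmH2O.
τ = R × C = 7.385 × 0.06278 L/cmH2O = 0.4636 s.
t = −τ·ln(1 − 0.90) = −0.4636·ln(0.1) = 1.067 s.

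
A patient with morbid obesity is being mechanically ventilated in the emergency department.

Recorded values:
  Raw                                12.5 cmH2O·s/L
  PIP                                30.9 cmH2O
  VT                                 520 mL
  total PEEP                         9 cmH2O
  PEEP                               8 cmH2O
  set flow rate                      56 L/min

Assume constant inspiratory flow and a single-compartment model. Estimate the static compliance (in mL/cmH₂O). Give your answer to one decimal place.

Flow: 56 L/min ÷ 60 = 0.9333 L/s.
Total PEEP = 9 cmH2O (set 8 + intrinsic 1); this is the baseline alveolar pressure.
Equation of motion (constant flow): PIP = Vt/C + R·V̇ + PEEP.
Vt/C = PIP − R·V̇ − PEEP = 30.9 − 12.5×0.9333 − 9 = 30.9 − 11.666 − 9 = 10.234 cmH2O.
C = Vt / 10.234 = 520 / 10.234 = 50.811 mL/cmH2O.

50.8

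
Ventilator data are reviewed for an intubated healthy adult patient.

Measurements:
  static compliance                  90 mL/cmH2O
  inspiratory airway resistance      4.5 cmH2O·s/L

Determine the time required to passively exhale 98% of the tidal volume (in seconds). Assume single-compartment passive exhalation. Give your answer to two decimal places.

1.58

τ = R × C = 4.5 × 90 mL/cmH2O = 4.5 × 0.090 L/cmH2O = 0.405 s.
Exhaled fraction f = 1 − e^(−t/τ) → t = −τ·ln(1 − f) = −0.405·ln(0.02) = 1.584 s.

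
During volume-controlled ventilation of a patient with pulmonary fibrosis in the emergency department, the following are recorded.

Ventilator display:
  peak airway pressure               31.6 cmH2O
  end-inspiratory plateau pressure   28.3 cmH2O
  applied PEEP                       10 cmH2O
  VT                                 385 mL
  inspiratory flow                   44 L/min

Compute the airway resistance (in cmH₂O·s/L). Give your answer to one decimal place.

4.5

Flow: 44 L/min ÷ 60 = 0.7333 L/s.
Raw = (PIP − Pplat) / flow = (31.6 − 28.3) / 0.7333 = 3.3 / 0.7333 = 4.5 cmH2O·s/L.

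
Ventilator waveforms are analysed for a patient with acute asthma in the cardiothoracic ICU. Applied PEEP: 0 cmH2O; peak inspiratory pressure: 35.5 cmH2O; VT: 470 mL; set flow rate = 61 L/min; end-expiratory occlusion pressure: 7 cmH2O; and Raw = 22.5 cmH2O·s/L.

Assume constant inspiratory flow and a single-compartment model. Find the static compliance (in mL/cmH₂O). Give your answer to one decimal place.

83.6

Flow: 61 L/min ÷ 60 = 1.0167 L/s.
Total PEEP = 7 cmH2O (set 0 + intrinsic 7); this is the baseline alveolar pressure.
Equation of motion (constant flow): PIP = Vt/C + R·V̇ + PEEP.
Vt/C = PIP − R·V̇ − PEEP = 35.5 − 22.5×1.0167 − 7 = 35.5 − 22.876 − 7 = 5.624 cmH2O.
C = Vt / 5.624 = 470 / 5.624 = 83.57 mL/cmH2O.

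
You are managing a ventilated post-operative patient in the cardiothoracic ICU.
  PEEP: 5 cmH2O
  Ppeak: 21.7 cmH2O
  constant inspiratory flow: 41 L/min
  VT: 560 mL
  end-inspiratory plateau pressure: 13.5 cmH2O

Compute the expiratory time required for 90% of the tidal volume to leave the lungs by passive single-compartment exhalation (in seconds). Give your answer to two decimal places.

Flow: 41 L/min ÷ 60 = 0.6833 L/s.
R = (PIP − Pplat)/V̇ = (21.7 − 13.5) / 0.6833 = 8.2/0.6833 = 12.001 cmH2O·s/L.
C = Vt/(Pplat − PEEP) = 560.0 / (13.5 − 5) = 560.0/8.5 = 65.882 mL/cmH2O.
τ = R × C = 12.001 × 0.06588 L/cmH2O = 0.7906 s.
t = −τ·ln(1 − 0.90) = −0.7906·ln(0.1) = 1.82 s.

1.82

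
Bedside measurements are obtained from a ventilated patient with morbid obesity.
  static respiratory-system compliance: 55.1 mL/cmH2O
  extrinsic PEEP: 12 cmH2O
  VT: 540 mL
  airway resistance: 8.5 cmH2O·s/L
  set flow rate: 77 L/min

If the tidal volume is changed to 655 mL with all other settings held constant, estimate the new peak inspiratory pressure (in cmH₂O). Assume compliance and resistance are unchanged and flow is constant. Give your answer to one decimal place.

34.8

Flow: 77 L/min ÷ 60 = 1.2833 L/s.
PIP = Vt/C + R·V̇ + PEEP (constant-flow equation of motion).
Only the elastic term changes: ΔPIP = ΔVt / C = (655 − 540) / 55.1 = 2.087 cmH2O.
Original PIP = 540/55.1 + 8.5×1.2833 + 12 = 32.708 cmH2O; new PIP = 32.708 + (2.087) = 34.795 cmH2O.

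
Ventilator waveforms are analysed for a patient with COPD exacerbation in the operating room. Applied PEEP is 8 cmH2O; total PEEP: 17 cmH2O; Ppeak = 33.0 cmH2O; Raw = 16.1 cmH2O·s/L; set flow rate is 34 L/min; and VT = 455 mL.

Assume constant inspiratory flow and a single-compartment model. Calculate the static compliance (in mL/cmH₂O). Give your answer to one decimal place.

66.2

Flow: 34 L/min ÷ 60 = 0.5667 L/s.
Total PEEP = 17 cmH2O (set 8 + intrinsic 9); this is the baseline alveolar pressure.
Equation of motion (constant flow): PIP = Vt/C + R·V̇ + PEEP.
Vt/C = PIP − R·V̇ − PEEP = 33.0 − 16.1×0.5667 − 17 = 33.0 − 9.124 − 17 = 6.876 cmH2O.
C = Vt / 6.876 = 455 / 6.876 = 66.172 mL/cmH2O.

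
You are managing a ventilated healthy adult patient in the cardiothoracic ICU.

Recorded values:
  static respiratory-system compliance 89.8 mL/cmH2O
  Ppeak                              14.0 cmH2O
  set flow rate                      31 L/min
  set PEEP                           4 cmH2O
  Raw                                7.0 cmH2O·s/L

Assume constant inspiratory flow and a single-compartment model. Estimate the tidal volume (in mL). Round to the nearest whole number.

573

Flow: 31 L/min ÷ 60 = 0.5167 L/s.
Equation of motion (constant flow): PIP = Vt/C + R·V̇ + PEEP.
Vt/C = PIP − R·V̇ − PEEP = 14.0 − 3.617 − 4 = 6.383 cmH2O.
Vt = C × 6.383 = 89.8 × 6.383 = 573.19 mL.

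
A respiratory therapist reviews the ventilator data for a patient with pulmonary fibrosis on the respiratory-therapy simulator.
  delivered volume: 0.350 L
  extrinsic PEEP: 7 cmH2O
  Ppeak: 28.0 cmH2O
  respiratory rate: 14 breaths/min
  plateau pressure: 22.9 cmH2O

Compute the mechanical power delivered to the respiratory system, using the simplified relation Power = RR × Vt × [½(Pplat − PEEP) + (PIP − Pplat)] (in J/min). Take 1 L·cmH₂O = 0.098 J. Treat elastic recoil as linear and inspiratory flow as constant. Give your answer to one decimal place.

Per-breath work = Vt × [½(Pplat−PEEP) + (PIP−Pplat)] = 0.350 × [0.5×15.9 + 5.1] = 0.350 × 13.05 = 4.568 L·cmH2O.
Power = 14 × 4.568 = 63.952 L·cmH2O/min.
× 0.098 J/(L·cmH2O) → 6.267 J/min.

6.3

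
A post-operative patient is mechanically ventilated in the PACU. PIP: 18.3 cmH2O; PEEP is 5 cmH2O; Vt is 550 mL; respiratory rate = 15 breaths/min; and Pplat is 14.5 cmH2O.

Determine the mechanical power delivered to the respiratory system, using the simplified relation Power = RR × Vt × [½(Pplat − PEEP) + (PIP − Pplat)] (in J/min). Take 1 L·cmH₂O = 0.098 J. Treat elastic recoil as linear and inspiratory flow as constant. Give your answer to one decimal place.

Per-breath work = Vt × [½(Pplat−PEEP) + (PIP−Pplat)] = 0.550 × [0.5×9.5 + 3.8] = 0.550 × 8.55 = 4.703 L·cmH2O.
Power = 15 × 4.703 = 70.545 L·cmH2O/min.
× 0.098 J/(L·cmH2O) → 6.913 J/min.

6.9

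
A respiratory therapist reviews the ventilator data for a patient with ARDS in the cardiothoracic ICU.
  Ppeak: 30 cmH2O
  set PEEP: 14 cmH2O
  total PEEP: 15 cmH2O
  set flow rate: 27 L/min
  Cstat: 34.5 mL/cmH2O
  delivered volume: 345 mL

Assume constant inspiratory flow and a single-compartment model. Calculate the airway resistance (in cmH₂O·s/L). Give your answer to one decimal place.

Flow: 27 L/min ÷ 60 = 0.45 L/s.
Total PEEP = 15 cmH2O (set 14 + intrinsic 1); this is the baseline alveolar pressure.
Equation of motion (constant flow): PIP = Vt/C + R·V̇ + PEEP.
R·V̇ = PIP − Vt/C − PEEP = 30 − 345/34.5 − 15 = 30 − 10.0 − 15 = 5.0 cmH2O.
R = 5.0 / 0.45 = 11.111 cmH2O·s/L.

11.1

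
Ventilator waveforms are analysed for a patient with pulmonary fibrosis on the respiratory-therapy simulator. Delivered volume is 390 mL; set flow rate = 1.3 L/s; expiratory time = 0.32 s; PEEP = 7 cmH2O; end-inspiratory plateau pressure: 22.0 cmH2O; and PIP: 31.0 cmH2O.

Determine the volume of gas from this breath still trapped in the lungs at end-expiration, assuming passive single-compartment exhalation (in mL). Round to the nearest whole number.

66

R = (PIP − Pplat)/V̇ = (31.0 − 22.0) / 1.3 = 9.0/1.3 = 6.923 cmH2O·s/L.
C = Vt/(Pplat − PEEP) = 390.0 / (22.0 − 7) = 390.0/15.0 = 26.0 mL/cmH2O.
τ = R × C = 6.923 × 0.026 L/cmH2O = 0.18 s.
Fraction remaining = e^(−Te/τ) = e^(−0.32/0.18) = 0.169.
Trapped volume = 390.0 × 0.169 = 65.91 mL.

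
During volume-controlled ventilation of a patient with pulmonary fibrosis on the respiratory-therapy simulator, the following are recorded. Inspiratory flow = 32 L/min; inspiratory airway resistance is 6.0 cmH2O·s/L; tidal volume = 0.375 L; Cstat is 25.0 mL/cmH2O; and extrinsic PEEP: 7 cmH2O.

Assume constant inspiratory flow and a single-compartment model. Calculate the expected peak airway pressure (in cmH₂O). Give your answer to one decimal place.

Flow: 32 L/min ÷ 60 = 0.5333 L/s.
Equation of motion (constant flow): PIP = Vt/C + R·V̇ + PEEP.
PIP = 375/25.0 + 6.0×0.5333 + 7 = 15.0 + 3.2 + 7 = 25.2 cmH2O.

25.2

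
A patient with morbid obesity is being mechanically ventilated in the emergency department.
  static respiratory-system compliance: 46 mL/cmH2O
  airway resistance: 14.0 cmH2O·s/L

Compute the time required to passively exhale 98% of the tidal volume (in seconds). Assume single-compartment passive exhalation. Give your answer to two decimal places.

τ = R × C = 14.0 × 46 mL/cmH2O = 14.0 × 0.046 L/cmH2O = 0.644 s.
Exhaled fraction f = 1 − e^(−t/τ) → t = −τ·ln(1 − f) = −0.644·ln(0.02) = 2.519 s.

2.52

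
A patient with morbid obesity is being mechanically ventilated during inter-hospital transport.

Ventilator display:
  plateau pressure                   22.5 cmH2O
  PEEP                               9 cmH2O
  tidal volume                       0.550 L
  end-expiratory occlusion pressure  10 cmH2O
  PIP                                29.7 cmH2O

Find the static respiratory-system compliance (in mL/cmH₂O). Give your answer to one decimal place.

End-expiratory occlusion gives total PEEP = 10 cmH2O (intrinsic PEEP = 10 − 9 = 1). Use total PEEP for the elastic gradient.
Cstat = Vt / (Pplat − PEEPtotal) = 550 / (22.5 − 10) = 550 / 12.5 = 44.0 mL/cmH2O.

44.0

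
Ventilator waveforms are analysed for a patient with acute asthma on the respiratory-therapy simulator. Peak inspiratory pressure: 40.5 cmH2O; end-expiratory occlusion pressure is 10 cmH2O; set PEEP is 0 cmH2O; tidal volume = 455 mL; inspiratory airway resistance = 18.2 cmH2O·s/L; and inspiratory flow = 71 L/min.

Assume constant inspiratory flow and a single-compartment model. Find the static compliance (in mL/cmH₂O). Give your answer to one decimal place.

Flow: 71 L/min ÷ 60 = 1.1833 L/s.
Total PEEP = 10 cmH2O (set 0 + intrinsic 10); this is the baseline alveolar pressure.
Equation of motion (constant flow): PIP = Vt/C + R·V̇ + PEEP.
Vt/C = PIP − R·V̇ − PEEP = 40.5 − 18.2×1.1833 − 10 = 40.5 − 21.536 − 10 = 8.964 cmH2O.
C = Vt / 8.964 = 455 / 8.964 = 50.759 mL/cmH2O.

50.8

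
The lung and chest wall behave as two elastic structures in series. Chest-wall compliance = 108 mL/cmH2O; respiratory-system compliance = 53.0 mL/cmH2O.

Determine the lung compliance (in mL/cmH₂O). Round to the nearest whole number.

1/CL = 1/Crs − 1/Ccw.
1/CL = 1/53.0 − 1/108 = 0.009609.
CL = 104.07 mL/cmH2O.

104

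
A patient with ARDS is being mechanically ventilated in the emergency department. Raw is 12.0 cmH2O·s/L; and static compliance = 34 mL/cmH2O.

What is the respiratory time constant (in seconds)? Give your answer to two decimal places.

τ = R × C = 12.0 × 34 mL/cmH2O = 12.0 × 0.034 L/cmH2O = 0.408 s.

0.41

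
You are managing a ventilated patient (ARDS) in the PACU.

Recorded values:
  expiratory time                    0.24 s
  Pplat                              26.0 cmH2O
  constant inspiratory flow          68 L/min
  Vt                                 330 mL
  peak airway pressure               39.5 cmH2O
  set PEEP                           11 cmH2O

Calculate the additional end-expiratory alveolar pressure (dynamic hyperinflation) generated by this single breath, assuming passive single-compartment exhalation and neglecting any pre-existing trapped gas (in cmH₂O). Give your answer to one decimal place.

Flow: 68 L/min ÷ 60 = 1.1333 L/s.
R = (PIP − Pplat)/V̇ = (39.5 − 26.0) / 1.1333 = 13.5/1.1333 = 11.912 cmH2O·s/L.
C = Vt/(Pplat − PEEP) = 330.0 / (26.0 − 11) = 330.0/15.0 = 22.0 mL/cmH2O.
τ = R × C = 11.912 × 0.022 L/cmH2O = 0.2621 s.
Fraction remaining = e^(−Te/τ) = e^(−0.24/0.2621) = 0.4002; trapped volume = 330.0 × 0.4002 = 132.07 mL.
Additional alveolar pressure from trapping ≈ V_trapped / C = 132.07 / 22.0 = 6.003 cmH2O.

6.0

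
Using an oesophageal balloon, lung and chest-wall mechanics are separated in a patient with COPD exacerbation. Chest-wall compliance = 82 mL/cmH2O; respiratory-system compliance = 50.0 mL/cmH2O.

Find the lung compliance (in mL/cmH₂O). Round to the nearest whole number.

1/CL = 1/Crs − 1/Ccw.
1/CL = 1/50.0 − 1/82 = 0.007805.
CL = 128.12 mL/cmH2O.

128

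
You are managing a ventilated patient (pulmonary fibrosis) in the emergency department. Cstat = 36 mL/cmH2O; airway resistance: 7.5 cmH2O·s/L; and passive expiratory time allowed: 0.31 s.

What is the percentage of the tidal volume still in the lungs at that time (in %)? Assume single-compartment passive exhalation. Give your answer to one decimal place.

31.7

τ = R × C = 7.5 × 36 mL/cmH2O = 7.5 × 0.036 L/cmH2O = 0.27 s.
Passive exhalation: V(t)/V₀ = e^(−t/τ) = e^(−0.31/0.27) = 0.3172.
Fraction remaining = 0.3172 → 31.72%.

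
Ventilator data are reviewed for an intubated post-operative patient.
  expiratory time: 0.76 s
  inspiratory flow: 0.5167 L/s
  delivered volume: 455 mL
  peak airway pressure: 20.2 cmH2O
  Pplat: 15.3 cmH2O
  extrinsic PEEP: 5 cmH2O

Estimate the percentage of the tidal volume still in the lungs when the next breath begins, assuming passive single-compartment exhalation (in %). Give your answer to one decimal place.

16.3

R = (PIP − Pplat)/V̇ = (20.2 − 15.3) / 0.5167 = 4.9/0.5167 = 9.483 cmH2O·s/L.
C = Vt/(Pplat − PEEP) = 455.0 / (15.3 − 5) = 455.0/10.3 = 44.175 mL/cmH2O.
τ = R × C = 9.483 × 0.04418 L/cmH2O = 0.419 s.
Fraction remaining at end-expiration = e^(−Te/τ) = e^(−0.76/0.419) = 0.163 → 16.3%.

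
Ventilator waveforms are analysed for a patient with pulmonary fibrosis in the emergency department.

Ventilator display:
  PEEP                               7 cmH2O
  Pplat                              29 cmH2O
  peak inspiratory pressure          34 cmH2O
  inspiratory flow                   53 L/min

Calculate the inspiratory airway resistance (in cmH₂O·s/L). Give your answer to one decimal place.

Flow: 53 L/min ÷ 60 = 0.8833 L/s.
Raw = (PIP − Pplat) / flow = (34 − 29) / 0.8833 = 5.0 / 0.8833 = 5.661 cmH2O·s/L.

5.7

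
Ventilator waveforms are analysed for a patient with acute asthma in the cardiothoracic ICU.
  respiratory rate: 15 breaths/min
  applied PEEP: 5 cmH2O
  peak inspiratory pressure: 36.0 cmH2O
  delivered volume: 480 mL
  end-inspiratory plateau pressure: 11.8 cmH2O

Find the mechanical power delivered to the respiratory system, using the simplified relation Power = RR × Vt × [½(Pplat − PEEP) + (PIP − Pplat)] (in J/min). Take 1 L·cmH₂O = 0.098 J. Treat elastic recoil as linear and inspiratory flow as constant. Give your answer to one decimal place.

Per-breath work = Vt × [½(Pplat−PEEP) + (PIP−Pplat)] = 0.480 × [0.5×6.8 + 24.2] = 0.480 × 27.6 = 13.248 L·cmH2O.
Power = 15 × 13.248 = 198.72 L·cmH2O/min.
× 0.098 J/(L·cmH2O) → 19.475 J/min.

19.5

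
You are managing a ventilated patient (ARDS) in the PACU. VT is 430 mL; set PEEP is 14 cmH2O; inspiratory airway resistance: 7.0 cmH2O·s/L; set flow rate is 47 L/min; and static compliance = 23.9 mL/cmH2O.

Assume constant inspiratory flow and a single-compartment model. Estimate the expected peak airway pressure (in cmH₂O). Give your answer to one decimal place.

37.5

Flow: 47 L/min ÷ 60 = 0.7833 L/s.
Equation of motion (constant flow): PIP = Vt/C + R·V̇ + PEEP.
PIP = 430/23.9 + 7.0×0.7833 + 14 = 17.992 + 5.483 + 14 = 37.475 cmH2O.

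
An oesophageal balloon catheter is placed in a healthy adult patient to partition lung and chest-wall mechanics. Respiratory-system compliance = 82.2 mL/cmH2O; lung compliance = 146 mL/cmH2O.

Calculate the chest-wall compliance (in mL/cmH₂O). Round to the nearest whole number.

188

1/Ccw = 1/Crs − 1/CL.
1/Ccw = 1/82.2 − 1/146 = 0.005316.
Ccw = 188.11 mL/cmH2O.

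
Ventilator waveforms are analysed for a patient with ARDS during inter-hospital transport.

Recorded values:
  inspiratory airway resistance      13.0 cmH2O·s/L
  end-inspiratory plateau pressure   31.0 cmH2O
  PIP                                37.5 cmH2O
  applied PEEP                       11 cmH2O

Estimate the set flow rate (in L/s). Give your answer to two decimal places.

0.50

flow = (PIP − Pplat) / Raw = 6.5 / 13.0 = 0.5 L/s.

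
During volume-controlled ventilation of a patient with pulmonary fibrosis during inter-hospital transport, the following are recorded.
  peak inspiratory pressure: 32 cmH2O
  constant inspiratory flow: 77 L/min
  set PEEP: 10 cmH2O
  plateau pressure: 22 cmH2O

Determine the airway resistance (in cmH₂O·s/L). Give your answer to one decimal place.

Flow: 77 L/min ÷ 60 = 1.2833 L/s.
Raw = (PIP − Pplat) / flow = (32 − 22) / 1.2833 = 10.0 / 1.2833 = 7.792 cmH2O·s/L.

7.8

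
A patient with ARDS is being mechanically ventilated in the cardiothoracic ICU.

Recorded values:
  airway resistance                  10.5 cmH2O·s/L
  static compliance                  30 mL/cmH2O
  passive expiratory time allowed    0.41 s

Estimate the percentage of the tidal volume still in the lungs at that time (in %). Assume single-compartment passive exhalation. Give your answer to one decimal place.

27.2

τ = R × C = 10.5 × 30 mL/cmH2O = 10.5 × 0.030 L/cmH2O = 0.315 s.
Passive exhalation: V(t)/V₀ = e^(−t/τ) = e^(−0.41/0.315) = 0.2721.
Fraction remaining = 0.2721 → 27.21%.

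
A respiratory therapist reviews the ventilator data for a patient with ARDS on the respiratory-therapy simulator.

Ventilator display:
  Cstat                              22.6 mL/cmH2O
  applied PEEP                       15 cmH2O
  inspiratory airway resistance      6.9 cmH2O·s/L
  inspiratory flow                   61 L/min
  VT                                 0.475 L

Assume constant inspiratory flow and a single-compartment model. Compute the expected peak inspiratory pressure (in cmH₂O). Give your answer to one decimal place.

Flow: 61 L/min ÷ 60 = 1.0167 L/s.
Equation of motion (constant flow): PIP = Vt/C + R·V̇ + PEEP.
PIP = 475/22.6 + 6.9×1.0167 + 15 = 21.018 + 7.015 + 15 = 43.033 cmH2O.

43.0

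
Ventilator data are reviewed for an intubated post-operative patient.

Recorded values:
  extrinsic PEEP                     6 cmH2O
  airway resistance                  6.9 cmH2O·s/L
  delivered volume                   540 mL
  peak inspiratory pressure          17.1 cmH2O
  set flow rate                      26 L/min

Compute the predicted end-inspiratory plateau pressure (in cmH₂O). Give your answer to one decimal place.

14.1

Flow: 26 L/min ÷ 60 = 0.4333 L/s.
Pplat = PIP − Raw × flow = 17.1 − 6.9 × 0.4333 = 17.1 − 2.99 = 14.11 cmH2O.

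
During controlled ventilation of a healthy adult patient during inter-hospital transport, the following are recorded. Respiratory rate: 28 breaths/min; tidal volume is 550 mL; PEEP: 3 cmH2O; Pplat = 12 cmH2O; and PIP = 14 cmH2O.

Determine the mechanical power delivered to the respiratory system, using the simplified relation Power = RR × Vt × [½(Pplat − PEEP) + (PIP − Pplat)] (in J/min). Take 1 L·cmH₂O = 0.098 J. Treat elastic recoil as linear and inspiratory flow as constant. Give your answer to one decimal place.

9.8

Per-breath work = Vt × [½(Pplat−PEEP) + (PIP−Pplat)] = 0.550 × [0.5×9.0 + 2.0] = 0.550 × 6.5 = 3.575 L·cmH2O.
Power = 28 × 3.575 = 100.1 L·cmH2O/min.
× 0.098 J/(L·cmH2O) → 9.81 J/min.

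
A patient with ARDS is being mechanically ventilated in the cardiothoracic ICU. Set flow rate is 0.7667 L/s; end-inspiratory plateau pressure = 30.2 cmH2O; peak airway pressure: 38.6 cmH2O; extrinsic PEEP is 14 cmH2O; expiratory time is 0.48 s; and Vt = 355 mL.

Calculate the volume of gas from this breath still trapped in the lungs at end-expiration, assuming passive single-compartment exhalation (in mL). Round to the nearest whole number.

48

R = (PIP − Pplat)/V̇ = (38.6 − 30.2) / 0.7667 = 8.4/0.7667 = 10.956 cmH2O·s/L.
C = Vt/(Pplat − PEEP) = 355.0 / (30.2 − 14) = 355.0/16.2 = 21.914 mL/cmH2O.
τ = R × C = 10.956 × 0.02191 L/cmH2O = 0.24 s.
Fraction remaining = e^(−Te/τ) = e^(−0.48/0.24) = 0.1353.
Trapped volume = 355.0 × 0.1353 = 48.032 mL.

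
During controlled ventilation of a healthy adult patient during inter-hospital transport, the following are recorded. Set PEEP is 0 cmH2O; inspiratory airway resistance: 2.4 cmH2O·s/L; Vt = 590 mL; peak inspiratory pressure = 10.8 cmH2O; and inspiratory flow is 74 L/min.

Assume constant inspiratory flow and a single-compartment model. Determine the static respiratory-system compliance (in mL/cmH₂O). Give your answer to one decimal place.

Flow: 74 L/min ÷ 60 = 1.2333 L/s.
Equation of motion (constant flow): PIP = Vt/C + R·V̇ + PEEP.
Vt/C = PIP − R·V̇ − PEEP = 10.8 − 2.4×1.2333 − 0 = 10.8 − 2.96 − 0 = 7.84 cmH2O.
C = Vt / 7.84 = 590 / 7.84 = 75.255 mL/cmH2O.

75.3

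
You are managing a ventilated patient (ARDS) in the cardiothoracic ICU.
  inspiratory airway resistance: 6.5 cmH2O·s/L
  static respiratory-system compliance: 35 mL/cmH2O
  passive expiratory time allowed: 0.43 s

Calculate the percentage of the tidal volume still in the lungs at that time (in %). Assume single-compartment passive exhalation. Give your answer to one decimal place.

τ = R × C = 6.5 × 35 mL/cmH2O = 6.5 × 0.035 L/cmH2O = 0.2275 s.
Passive exhalation: V(t)/V₀ = e^(−t/τ) = e^(−0.43/0.2275) = 0.1511.
Fraction remaining = 0.1511 → 15.11%.

15.1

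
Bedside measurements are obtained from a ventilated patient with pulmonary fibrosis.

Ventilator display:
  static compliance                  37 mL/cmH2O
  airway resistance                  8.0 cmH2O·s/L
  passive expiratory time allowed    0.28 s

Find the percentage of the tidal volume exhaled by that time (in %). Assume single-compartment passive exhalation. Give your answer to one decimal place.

61.2

τ = R × C = 8.0 × 37 mL/cmH2O = 8.0 × 0.037 L/cmH2O = 0.296 s.
Passive exhalation: V(t)/V₀ = e^(−t/τ) = e^(−0.28/0.296) = 0.3883.
Fraction exhaled = 1 − 0.3883 = 0.6117 → 61.17%.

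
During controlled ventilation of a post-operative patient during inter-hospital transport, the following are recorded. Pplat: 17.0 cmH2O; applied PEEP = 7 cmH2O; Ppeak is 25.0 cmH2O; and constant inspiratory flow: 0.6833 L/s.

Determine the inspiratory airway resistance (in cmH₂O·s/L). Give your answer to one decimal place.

Raw = (PIP − Pplat) / flow = (25.0 − 17.0) / 0.6833 = 8.0 / 0.6833 = 11.708 cmH2O·s/L.

11.7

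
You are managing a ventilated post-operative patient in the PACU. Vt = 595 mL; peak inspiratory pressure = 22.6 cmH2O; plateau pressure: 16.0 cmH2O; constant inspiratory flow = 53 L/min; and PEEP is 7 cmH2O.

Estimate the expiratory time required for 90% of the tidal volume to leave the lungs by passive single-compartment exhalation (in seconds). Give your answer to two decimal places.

Flow: 53 L/min ÷ 60 = 0.8833 L/s.
R = (PIP − Pplat)/V̇ = (22.6 − 16.0) / 0.8833 = 6.6/0.8833 = 7.472 cmH2O·s/L.
C = Vt/(Pplat − PEEP) = 595.0 / (16.0 − 7) = 595.0/9.0 = 66.111 mL/cmH2O.
τ = R × C = 7.472 × 0.06611 L/cmH2O = 0.494 s.
t = −τ·ln(1 − 0.90) = −0.494·ln(0.1) = 1.137 s.

1.14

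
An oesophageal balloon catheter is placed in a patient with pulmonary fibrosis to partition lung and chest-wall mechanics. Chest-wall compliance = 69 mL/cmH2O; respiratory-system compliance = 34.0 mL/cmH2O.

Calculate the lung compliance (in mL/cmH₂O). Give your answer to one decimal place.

1/CL = 1/Crs − 1/Ccw.
1/CL = 1/34.0 − 1/69 = 0.01492.
CL = 67.024 mL/cmH2O.

67.0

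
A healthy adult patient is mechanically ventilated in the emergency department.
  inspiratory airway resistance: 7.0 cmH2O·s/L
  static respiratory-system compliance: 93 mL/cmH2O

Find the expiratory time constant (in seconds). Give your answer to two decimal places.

τ = R × C = 7.0 × 93 mL/cmH2O = 7.0 × 0.093 L/cmH2O = 0.651 s.

0.65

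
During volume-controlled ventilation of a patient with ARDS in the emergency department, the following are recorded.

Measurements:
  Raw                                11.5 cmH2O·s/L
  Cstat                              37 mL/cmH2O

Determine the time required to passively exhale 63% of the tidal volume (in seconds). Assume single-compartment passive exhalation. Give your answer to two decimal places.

0.42

τ = R × C = 11.5 × 37 mL/cmH2O = 11.5 × 0.037 L/cmH2O = 0.4255 s.
Exhaled fraction f = 1 − e^(−t/τ) → t = −τ·ln(1 − f) = −0.4255·ln(0.37) = 0.4231 s.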